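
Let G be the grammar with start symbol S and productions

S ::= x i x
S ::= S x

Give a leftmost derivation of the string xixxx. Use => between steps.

S => Sx => Sxx => xixxx

S => Sx   [S ::= S x]
Sx => Sxx   [S ::= S x]
Sxx => xixxx   [S ::= x i x]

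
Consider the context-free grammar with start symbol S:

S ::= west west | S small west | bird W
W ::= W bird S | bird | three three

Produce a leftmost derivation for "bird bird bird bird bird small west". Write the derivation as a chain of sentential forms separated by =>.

S => bird W => bird W bird S => bird bird bird S => bird bird bird S small west => bird bird bird bird W small west => bird bird bird bird bird small west

S => bird W   [S ::= bird W]
bird W => bird W bird S   [W ::= W bird S]
bird W bird S => bird bird bird S   [W ::= bird]
bird bird bird S => bird bird bird S small west   [S ::= S small west]
bird bird bird S small west => bird bird bird bird W small west   [S ::= bird W]
bird bird bird bird W small west => bird bird bird bird bird small west   [W ::= bird]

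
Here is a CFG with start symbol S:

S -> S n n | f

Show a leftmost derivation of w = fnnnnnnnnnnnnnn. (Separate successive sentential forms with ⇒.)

S ⇒ Snn   [S -> S n n]
Snn ⇒ Snnnn   [S -> S n n]
Snnnn ⇒ Snnnnnn   [S -> S n n]
Snnnnnn ⇒ Snnnnnnnn   [S -> S n n]
Snnnnnnnn ⇒ Snnnnnnnnnn   [S -> S n n]
Snnnnnnnnnn ⇒ Snnnnnnnnnnnn   [S -> S n n]
Snnnnnnnnnnnn ⇒ Snnnnnnnnnnnnnn   [S -> S n n]
Snnnnnnnnnnnnnn ⇒ fnnnnnnnnnnnnnn   [S -> f]

S ⇒ Snn ⇒ Snnnn ⇒ Snnnnnn ⇒ Snnnnnnnn ⇒ Snnnnnnnnnn ⇒ Snnnnnnnnnnnn ⇒ Snnnnnnnnnnnnnn ⇒ fnnnnnnnnnnnnnn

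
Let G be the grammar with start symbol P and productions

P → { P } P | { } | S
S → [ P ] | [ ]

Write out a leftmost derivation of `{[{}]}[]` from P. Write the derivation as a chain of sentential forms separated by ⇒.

P ⇒ {P}P   [P → { P } P]
{P}P ⇒ {S}P   [P → S]
{S}P ⇒ {[P]}P   [S → [ P ]]
{[P]}P ⇒ {[{}]}P   [P → { }]
{[{}]}P ⇒ {[{}]}S   [P → S]
{[{}]}S ⇒ {[{}]}[]   [S → [ ]]

P⇒{P}P⇒{S}P⇒{[P]}P⇒{[{}]}P⇒{[{}]}S⇒{[{}]}[]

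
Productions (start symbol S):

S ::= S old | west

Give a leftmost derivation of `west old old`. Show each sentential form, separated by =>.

S => S old => S old old => west old old

S => S old   [S ::= S old]
S old => S old old   [S ::= S old]
S old old => west old old   [S ::= west]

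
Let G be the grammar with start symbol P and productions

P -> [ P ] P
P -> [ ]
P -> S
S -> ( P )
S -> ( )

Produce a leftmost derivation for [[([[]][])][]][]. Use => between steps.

P=>[P]P=>[[P]P]P=>[[S]P]P=>[[(P)]P]P=>[[([P]P)]P]P=>[[([[]]P)]P]P=>[[([[]][])]P]P=>[[([[]][])][]]P=>[[([[]][])][]][]

P => [P]P   [P -> [ P ] P]
[P]P => [[P]P]P   [P -> [ P ] P]
[[P]P]P => [[S]P]P   [P -> S]
[[S]P]P => [[(P)]P]P   [S -> ( P )]
[[(P)]P]P => [[([P]P)]P]P   [P -> [ P ] P]
[[([P]P)]P]P => [[([[]]P)]P]P   [P -> [ ]]
[[([[]]P)]P]P => [[([[]][])]P]P   [P -> [ ]]
[[([[]][])]P]P => [[([[]][])][]]P   [P -> [ ]]
[[([[]][])][]]P => [[([[]][])][]][]   [P -> [ ]]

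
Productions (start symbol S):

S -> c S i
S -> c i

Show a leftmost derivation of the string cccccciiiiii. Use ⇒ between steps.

S ⇒ cSi ⇒ ccSii ⇒ cccSiii ⇒ ccccSiiii ⇒ cccccSiiiii ⇒ cccccciiiiii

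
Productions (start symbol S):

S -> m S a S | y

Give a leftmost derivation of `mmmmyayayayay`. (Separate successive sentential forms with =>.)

S => mSaS   [S -> m S a S]
mSaS => mmSaSaS   [S -> m S a S]
mmSaSaS => mmmSaSaSaS   [S -> m S a S]
mmmSaSaSaS => mmmmSaSaSaSaS   [S -> m S a S]
mmmmSaSaSaSaS => mmmmyaSaSaSaS   [S -> y]
mmmmyaSaSaSaS => mmmmyayaSaSaS   [S -> y]
mmmmyayaSaSaS => mmmmyayayaSaS   [S -> y]
mmmmyayayaSaS => mmmmyayayayaS   [S -> y]
mmmmyayayayaS => mmmmyayayayay   [S -> y]

S => mSaS => mmSaSaS => mmmSaSaSaS => mmmmSaSaSaSaS => mmmmyaSaSaSaS => mmmmyayaSaSaS => mmmmyayayaSaS => mmmmyayayayaS => mmmmyayayayay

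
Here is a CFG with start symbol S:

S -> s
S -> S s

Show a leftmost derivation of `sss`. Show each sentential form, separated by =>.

S => Ss   [S -> S s]
Ss => Sss   [S -> S s]
Sss => sss   [S -> s]

S => Ss => Sss => sss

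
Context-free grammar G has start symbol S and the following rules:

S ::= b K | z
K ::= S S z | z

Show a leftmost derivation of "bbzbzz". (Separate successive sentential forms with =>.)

S => bK   [S ::= b K]
bK => bSSz   [K ::= S S z]
bSSz => bbKSz   [S ::= b K]
bbKSz => bbzSz   [K ::= z]
bbzSz => bbzbKz   [S ::= b K]
bbzbKz => bbzbzz   [K ::= z]

S=>bK=>bSSz=>bbKSz=>bbzSz=>bbzbKz=>bbzbzz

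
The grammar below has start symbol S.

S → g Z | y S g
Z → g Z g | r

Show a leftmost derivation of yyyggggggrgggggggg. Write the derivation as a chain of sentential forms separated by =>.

S => ySg   [S → y S g]
ySg => yySgg   [S → y S g]
yySgg => yyySggg   [S → y S g]
yyySggg => yyygZggg   [S → g Z]
yyygZggg => yyyggZgggg   [Z → g Z g]
yyyggZgggg => yyygggZggggg   [Z → g Z g]
yyygggZggggg => yyyggggZgggggg   [Z → g Z g]
yyyggggZgggggg => yyygggggZggggggg   [Z → g Z g]
yyygggggZggggggg => yyyggggggZgggggggg   [Z → g Z g]
yyyggggggZgggggggg => yyyggggggrgggggggg   [Z → r]

S=>ySg=>yySgg=>yyySggg=>yyygZggg=>yyyggZgggg=>yyygggZggggg=>yyyggggZgggggg=>yyygggggZggggggg=>yyyggggggZgggggggg=>yyyggggggrgggggggg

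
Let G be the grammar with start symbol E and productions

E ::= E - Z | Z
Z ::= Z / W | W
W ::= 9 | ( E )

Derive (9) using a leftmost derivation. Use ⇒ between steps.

E ⇒ Z ⇒ W ⇒ (E) ⇒ (Z) ⇒ (W) ⇒ (9)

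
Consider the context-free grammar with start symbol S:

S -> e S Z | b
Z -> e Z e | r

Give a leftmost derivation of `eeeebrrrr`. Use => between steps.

S => eSZ => eeSZZ => eeeSZZZ => eeeeSZZZZ => eeeebZZZZ => eeeebrZZZ => eeeebrrZZ => eeeebrrrZ => eeeebrrrr

S => eSZ   [S -> e S Z]
eSZ => eeSZZ   [S -> e S Z]
eeSZZ => eeeSZZZ   [S -> e S Z]
eeeSZZZ => eeeeSZZZZ   [S -> e S Z]
eeeeSZZZZ => eeeebZZZZ   [S -> b]
eeeebZZZZ => eeeebrZZZ   [Z -> r]
eeeebrZZZ => eeeebrrZZ   [Z -> r]
eeeebrrZZ => eeeebrrrZ   [Z -> r]
eeeebrrrZ => eeeebrrrr   [Z -> r]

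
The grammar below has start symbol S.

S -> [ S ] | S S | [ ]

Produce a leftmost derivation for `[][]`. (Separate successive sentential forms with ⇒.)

S⇒SS⇒[]S⇒[][]

S ⇒ SS   [S -> S S]
SS ⇒ []S   [S -> [ ]]
[]S ⇒ [][]   [S -> [ ]]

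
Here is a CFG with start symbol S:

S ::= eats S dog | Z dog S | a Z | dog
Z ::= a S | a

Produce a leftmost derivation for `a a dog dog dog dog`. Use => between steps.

S => Z dog S => a S dog S => a Z dog S dog S => a a dog S dog S => a a dog dog dog S => a a dog dog dog dog

S => Z dog S   [S ::= Z dog S]
Z dog S => a S dog S   [Z ::= a S]
a S dog S => a Z dog S dog S   [S ::= Z dog S]
a Z dog S dog S => a a dog S dog S   [Z ::= a]
a a dog S dog S => a a dog dog dog S   [S ::= dog]
a a dog dog dog S => a a dog dog dog dog   [S ::= dog]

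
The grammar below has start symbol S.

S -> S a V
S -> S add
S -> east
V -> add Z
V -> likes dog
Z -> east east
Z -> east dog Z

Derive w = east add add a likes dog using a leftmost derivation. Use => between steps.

S => S a V   [S -> S a V]
S a V => S add a V   [S -> S add]
S add a V => S add add a V   [S -> S add]
S add add a V => east add add a V   [S -> east]
east add add a V => east add add a likes dog   [V -> likes dog]

S => S a V => S add a V => S add add a V => east add add a V => east add add a likes dog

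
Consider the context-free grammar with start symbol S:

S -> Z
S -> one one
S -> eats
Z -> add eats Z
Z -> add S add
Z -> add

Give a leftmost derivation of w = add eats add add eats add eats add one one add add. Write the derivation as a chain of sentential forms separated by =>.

S => Z => add eats Z => add eats add S add => add eats add Z add => add eats add add eats Z add => add eats add add eats add eats Z add => add eats add add eats add eats add S add add => add eats add add eats add eats add one one add add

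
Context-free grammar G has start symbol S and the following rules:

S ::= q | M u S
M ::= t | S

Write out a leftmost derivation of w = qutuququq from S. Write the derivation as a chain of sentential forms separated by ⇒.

S ⇒ MuS ⇒ SuS ⇒ MuSuS ⇒ SuSuS ⇒ MuSuSuS ⇒ SuSuSuS ⇒ quSuSuS ⇒ quMuSuSuS ⇒ qutuSuSuS ⇒ qutuquSuS ⇒ qutuququS ⇒ qutuququq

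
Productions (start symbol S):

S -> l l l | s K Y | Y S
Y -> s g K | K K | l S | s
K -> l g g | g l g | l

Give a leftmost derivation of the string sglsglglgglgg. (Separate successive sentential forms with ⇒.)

S⇒YS⇒sgKS⇒sglS⇒sglsKY⇒sglsglgY⇒sglsglgKK⇒sglsglglggK⇒sglsglglgglgg

S ⇒ YS   [S -> Y S]
YS ⇒ sgKS   [Y -> s g K]
sgKS ⇒ sglS   [K -> l]
sglS ⇒ sglsKY   [S -> s K Y]
sglsKY ⇒ sglsglgY   [K -> g l g]
sglsglgY ⇒ sglsglgKK   [Y -> K K]
sglsglgKK ⇒ sglsglglggK   [K -> l g g]
sglsglglggK ⇒ sglsglglgglgg   [K -> l g g]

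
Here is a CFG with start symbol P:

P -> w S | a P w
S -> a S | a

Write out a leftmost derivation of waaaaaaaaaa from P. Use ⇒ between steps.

P ⇒ wS   [P -> w S]
wS ⇒ waS   [S -> a S]
waS ⇒ waaS   [S -> a S]
waaS ⇒ waaaS   [S -> a S]
waaaS ⇒ waaaaS   [S -> a S]
waaaaS ⇒ waaaaaS   [S -> a S]
waaaaaS ⇒ waaaaaaS   [S -> a S]
waaaaaaS ⇒ waaaaaaaS   [S -> a S]
waaaaaaaS ⇒ waaaaaaaaS   [S -> a S]
waaaaaaaaS ⇒ waaaaaaaaaS   [S -> a S]
waaaaaaaaaS ⇒ waaaaaaaaaa   [S -> a]

P ⇒ wS ⇒ waS ⇒ waaS ⇒ waaaS ⇒ waaaaS ⇒ waaaaaS ⇒ waaaaaaS ⇒ waaaaaaaS ⇒ waaaaaaaaS ⇒ waaaaaaaaaS ⇒ waaaaaaaaaa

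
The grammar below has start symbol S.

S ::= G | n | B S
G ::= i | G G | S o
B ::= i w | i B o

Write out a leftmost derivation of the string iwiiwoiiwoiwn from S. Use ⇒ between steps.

S⇒BS⇒iwS⇒iwBS⇒iwiBoS⇒iwiiwoS⇒iwiiwoBS⇒iwiiwoiBoS⇒iwiiwoiiwoS⇒iwiiwoiiwoBS⇒iwiiwoiiwoiwS⇒iwiiwoiiwoiwn

S ⇒ BS   [S ::= B S]
BS ⇒ iwS   [B ::= i w]
iwS ⇒ iwBS   [S ::= B S]
iwBS ⇒ iwiBoS   [B ::= i B o]
iwiBoS ⇒ iwiiwoS   [B ::= i w]
iwiiwoS ⇒ iwiiwoBS   [S ::= B S]
iwiiwoBS ⇒ iwiiwoiBoS   [B ::= i B o]
iwiiwoiBoS ⇒ iwiiwoiiwoS   [B ::= i w]
iwiiwoiiwoS ⇒ iwiiwoiiwoBS   [S ::= B S]
iwiiwoiiwoBS ⇒ iwiiwoiiwoiwS   [B ::= i w]
iwiiwoiiwoiwS ⇒ iwiiwoiiwoiwn   [S ::= n]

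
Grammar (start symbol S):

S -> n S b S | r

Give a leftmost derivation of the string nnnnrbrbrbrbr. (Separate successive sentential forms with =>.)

S => nSbS   [S -> n S b S]
nSbS => nnSbSbS   [S -> n S b S]
nnSbSbS => nnnSbSbSbS   [S -> n S b S]
nnnSbSbSbS => nnnnSbSbSbSbS   [S -> n S b S]
nnnnSbSbSbSbS => nnnnrbSbSbSbS   [S -> r]
nnnnrbSbSbSbS => nnnnrbrbSbSbS   [S -> r]
nnnnrbrbSbSbS => nnnnrbrbrbSbS   [S -> r]
nnnnrbrbrbSbS => nnnnrbrbrbrbS   [S -> r]
nnnnrbrbrbrbS => nnnnrbrbrbrbr   [S -> r]

S => nSbS => nnSbSbS => nnnSbSbSbS => nnnnSbSbSbSbS => nnnnrbSbSbSbS => nnnnrbrbSbSbS => nnnnrbrbrbSbS => nnnnrbrbrbrbS => nnnnrbrbrbrbr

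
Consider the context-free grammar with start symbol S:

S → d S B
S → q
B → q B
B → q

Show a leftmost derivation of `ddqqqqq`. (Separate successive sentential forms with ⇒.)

S ⇒ dSB ⇒ ddSBB ⇒ ddqBB ⇒ ddqqBB ⇒ ddqqqB ⇒ ddqqqqB ⇒ ddqqqqq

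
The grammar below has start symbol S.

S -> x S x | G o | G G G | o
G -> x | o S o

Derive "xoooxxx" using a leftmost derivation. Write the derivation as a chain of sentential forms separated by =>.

S => xSx   [S -> x S x]
xSx => xGGGx   [S -> G G G]
xGGGx => xoSoGGx   [G -> o S o]
xoSoGGx => xoooGGx   [S -> o]
xoooGGx => xoooxGx   [G -> x]
xoooxGx => xoooxxx   [G -> x]

S => xSx => xGGGx => xoSoGGx => xoooGGx => xoooxGx => xoooxxx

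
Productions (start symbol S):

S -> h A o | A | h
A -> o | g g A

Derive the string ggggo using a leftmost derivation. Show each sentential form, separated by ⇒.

S ⇒ A ⇒ ggA ⇒ ggggA ⇒ ggggo

S ⇒ A   [S -> A]
A ⇒ ggA   [A -> g g A]
ggA ⇒ ggggA   [A -> g g A]
ggggA ⇒ ggggo   [A -> o]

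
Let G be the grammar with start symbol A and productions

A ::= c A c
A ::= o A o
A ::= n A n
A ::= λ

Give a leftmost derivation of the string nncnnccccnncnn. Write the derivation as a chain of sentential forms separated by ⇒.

A⇒nAn⇒nnAnn⇒nncAcnn⇒nncnAncnn⇒nncnnAnncnn⇒nncnncAcnncnn⇒nncnnccAccnncnn⇒nncnnccccnncnn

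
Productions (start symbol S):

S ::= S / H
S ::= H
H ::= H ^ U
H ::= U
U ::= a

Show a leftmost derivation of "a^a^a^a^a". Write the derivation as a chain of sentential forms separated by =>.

S=>H=>H^U=>H^U^U=>H^U^U^U=>H^U^U^U^U=>U^U^U^U^U=>a^U^U^U^U=>a^a^U^U^U=>a^a^a^U^U=>a^a^a^a^U=>a^a^a^a^a

S => H   [S ::= H]
H => H^U   [H ::= H ^ U]
H^U => H^U^U   [H ::= H ^ U]
H^U^U => H^U^U^U   [H ::= H ^ U]
H^U^U^U => H^U^U^U^U   [H ::= H ^ U]
H^U^U^U^U => U^U^U^U^U   [H ::= U]
U^U^U^U^U => a^U^U^U^U   [U ::= a]
a^U^U^U^U => a^a^U^U^U   [U ::= a]
a^a^U^U^U => a^a^a^U^U   [U ::= a]
a^a^a^U^U => a^a^a^a^U   [U ::= a]
a^a^a^a^U => a^a^a^a^a   [U ::= a]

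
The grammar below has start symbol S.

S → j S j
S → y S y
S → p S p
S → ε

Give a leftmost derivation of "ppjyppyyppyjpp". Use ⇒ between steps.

S⇒pSp⇒ppSpp⇒ppjSjpp⇒ppjySyjpp⇒ppjypSpyjpp⇒ppjyppSppyjpp⇒ppjyppySyppyjpp⇒ppjyppyyppyjpp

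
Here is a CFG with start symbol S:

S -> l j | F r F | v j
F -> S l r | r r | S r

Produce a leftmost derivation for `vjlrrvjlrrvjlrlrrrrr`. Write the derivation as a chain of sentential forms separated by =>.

S => FrF => SrrF => FrFrrF => SlrrFrrF => vjlrrFrrF => vjlrrSlrrrF => vjlrrFrFlrrrF => vjlrrSlrrFlrrrF => vjlrrvjlrrFlrrrF => vjlrrvjlrrSlrlrrrF => vjlrrvjlrrvjlrlrrrF => vjlrrvjlrrvjlrlrrrrr

S => FrF   [S -> F r F]
FrF => SrrF   [F -> S r]
SrrF => FrFrrF   [S -> F r F]
FrFrrF => SlrrFrrF   [F -> S l r]
SlrrFrrF => vjlrrFrrF   [S -> v j]
vjlrrFrrF => vjlrrSlrrrF   [F -> S l r]
vjlrrSlrrrF => vjlrrFrFlrrrF   [S -> F r F]
vjlrrFrFlrrrF => vjlrrSlrrFlrrrF   [F -> S l r]
vjlrrSlrrFlrrrF => vjlrrvjlrrFlrrrF   [S -> v j]
vjlrrvjlrrFlrrrF => vjlrrvjlrrSlrlrrrF   [F -> S l r]
vjlrrvjlrrSlrlrrrF => vjlrrvjlrrvjlrlrrrF   [S -> v j]
vjlrrvjlrrvjlrlrrrF => vjlrrvjlrrvjlrlrrrrr   [F -> r r]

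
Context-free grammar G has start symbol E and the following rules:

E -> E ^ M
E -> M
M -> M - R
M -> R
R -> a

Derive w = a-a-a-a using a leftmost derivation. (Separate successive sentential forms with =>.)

E => M => M-R => M-R-R => M-R-R-R => R-R-R-R => a-R-R-R => a-a-R-R => a-a-a-R => a-a-a-a

E => M   [E -> M]
M => M-R   [M -> M - R]
M-R => M-R-R   [M -> M - R]
M-R-R => M-R-R-R   [M -> M - R]
M-R-R-R => R-R-R-R   [M -> R]
R-R-R-R => a-R-R-R   [R -> a]
a-R-R-R => a-a-R-R   [R -> a]
a-a-R-R => a-a-a-R   [R -> a]
a-a-a-R => a-a-a-a   [R -> a]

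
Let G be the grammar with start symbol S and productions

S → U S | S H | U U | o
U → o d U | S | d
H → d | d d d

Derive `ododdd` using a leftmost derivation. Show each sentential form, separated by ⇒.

S ⇒ UU ⇒ odUU ⇒ ododUU ⇒ ododdU ⇒ ododdd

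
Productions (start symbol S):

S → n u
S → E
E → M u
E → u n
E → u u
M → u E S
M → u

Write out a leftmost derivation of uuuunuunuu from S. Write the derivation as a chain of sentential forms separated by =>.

S=>E=>Mu=>uESu=>uMuSu=>uuESuSu=>uuMuSuSu=>uuuuSuSu=>uuuunuuSu=>uuuunuunuu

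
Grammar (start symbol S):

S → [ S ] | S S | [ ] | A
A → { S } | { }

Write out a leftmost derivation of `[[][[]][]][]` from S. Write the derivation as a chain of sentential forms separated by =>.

S => SS   [S → S S]
SS => [S]S   [S → [ S ]]
[S]S => [SS]S   [S → S S]
[SS]S => [SSS]S   [S → S S]
[SSS]S => [[]SS]S   [S → [ ]]
[[]SS]S => [[][S]S]S   [S → [ S ]]
[[][S]S]S => [[][[]]S]S   [S → [ ]]
[[][[]]S]S => [[][[]][]]S   [S → [ ]]
[[][[]][]]S => [[][[]][]][]   [S → [ ]]

S => SS => [S]S => [SS]S => [SSS]S => [[]SS]S => [[][S]S]S => [[][[]]S]S => [[][[]][]]S => [[][[]][]][]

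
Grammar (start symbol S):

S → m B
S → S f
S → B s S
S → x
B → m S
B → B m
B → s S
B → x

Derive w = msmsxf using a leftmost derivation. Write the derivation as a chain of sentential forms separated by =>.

S=>mB=>msS=>msmB=>msmsS=>msmsSf=>msmsxf

S => mB   [S → m B]
mB => msS   [B → s S]
msS => msmB   [S → m B]
msmB => msmsS   [B → s S]
msmsS => msmsSf   [S → S f]
msmsSf => msmsxf   [S → x]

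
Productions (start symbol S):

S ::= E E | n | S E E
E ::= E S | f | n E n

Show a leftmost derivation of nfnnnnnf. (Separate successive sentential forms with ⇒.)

S ⇒ EE ⇒ ESE ⇒ ESSE ⇒ ESSSE ⇒ ESSSSE ⇒ nEnSSSSE ⇒ nfnSSSSE ⇒ nfnnSSSE ⇒ nfnnnSSE ⇒ nfnnnnSE ⇒ nfnnnnnE ⇒ nfnnnnnf

S ⇒ EE   [S ::= E E]
EE ⇒ ESE   [E ::= E S]
ESE ⇒ ESSE   [E ::= E S]
ESSE ⇒ ESSSE   [E ::= E S]
ESSSE ⇒ ESSSSE   [E ::= E S]
ESSSSE ⇒ nEnSSSSE   [E ::= n E n]
nEnSSSSE ⇒ nfnSSSSE   [E ::= f]
nfnSSSSE ⇒ nfnnSSSE   [S ::= n]
nfnnSSSE ⇒ nfnnnSSE   [S ::= n]
nfnnnSSE ⇒ nfnnnnSE   [S ::= n]
nfnnnnSE ⇒ nfnnnnnE   [S ::= n]
nfnnnnnE ⇒ nfnnnnnf   [E ::= f]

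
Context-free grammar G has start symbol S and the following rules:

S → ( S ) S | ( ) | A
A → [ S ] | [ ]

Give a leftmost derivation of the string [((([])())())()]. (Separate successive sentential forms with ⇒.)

S ⇒ A ⇒ [S] ⇒ [(S)S] ⇒ [((S)S)S] ⇒ [(((S)S)S)S] ⇒ [(((A)S)S)S] ⇒ [((([])S)S)S] ⇒ [((([])())S)S] ⇒ [((([])())())S] ⇒ [((([])())())()]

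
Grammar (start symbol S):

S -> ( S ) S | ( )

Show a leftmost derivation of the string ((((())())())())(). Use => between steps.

S => (S)S   [S -> ( S ) S]
(S)S => ((S)S)S   [S -> ( S ) S]
((S)S)S => (((S)S)S)S   [S -> ( S ) S]
(((S)S)S)S => ((((S)S)S)S)S   [S -> ( S ) S]
((((S)S)S)S)S => ((((())S)S)S)S   [S -> ( )]
((((())S)S)S)S => ((((())())S)S)S   [S -> ( )]
((((())())S)S)S => ((((())())())S)S   [S -> ( )]
((((())())())S)S => ((((())())())())S   [S -> ( )]
((((())())())())S => ((((())())())())()   [S -> ( )]

S => (S)S => ((S)S)S => (((S)S)S)S => ((((S)S)S)S)S => ((((())S)S)S)S => ((((())())S)S)S => ((((())())())S)S => ((((())())())())S => ((((())())())())()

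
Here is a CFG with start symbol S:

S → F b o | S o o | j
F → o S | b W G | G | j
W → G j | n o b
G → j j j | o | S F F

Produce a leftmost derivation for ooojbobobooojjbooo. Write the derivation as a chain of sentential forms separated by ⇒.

S ⇒ Soo ⇒ Fbooo ⇒ Gbooo ⇒ SFFbooo ⇒ SooFFbooo ⇒ FboooFFbooo ⇒ oSboooFFbooo ⇒ oFboboooFFbooo ⇒ ooSboboooFFbooo ⇒ ooFboboboooFFbooo ⇒ oooSboboboooFFbooo ⇒ ooojboboboooFFbooo ⇒ ooojbobobooojFbooo ⇒ ooojbobobooojjbooo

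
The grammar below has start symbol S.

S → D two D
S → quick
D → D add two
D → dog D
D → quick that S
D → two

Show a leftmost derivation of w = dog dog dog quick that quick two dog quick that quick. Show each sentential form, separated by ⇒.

S ⇒ D two D   [S → D two D]
D two D ⇒ dog D two D   [D → dog D]
dog D two D ⇒ dog dog D two D   [D → dog D]
dog dog D two D ⇒ dog dog dog D two D   [D → dog D]
dog dog dog D two D ⇒ dog dog dog quick that S two D   [D → quick that S]
dog dog dog quick that S two D ⇒ dog dog dog quick that quick two D   [S → quick]
dog dog dog quick that quick two D ⇒ dog dog dog quick that quick two dog D   [D → dog D]
dog dog dog quick that quick two dog D ⇒ dog dog dog quick that quick two dog quick that S   [D → quick that S]
dog dog dog quick that quick two dog quick that S ⇒ dog dog dog quick that quick two dog quick that quick   [S → quick]

S ⇒ D two D ⇒ dog D two D ⇒ dog dog D two D ⇒ dog dog dog D two D ⇒ dog dog dog quick that S two D ⇒ dog dog dog quick that quick two D ⇒ dog dog dog quick that quick two dog D ⇒ dog dog dog quick that quick two dog quick that S ⇒ dog dog dog quick that quick two dog quick that quick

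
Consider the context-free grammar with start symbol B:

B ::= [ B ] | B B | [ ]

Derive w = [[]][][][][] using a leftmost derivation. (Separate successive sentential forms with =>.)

B => BB   [B ::= B B]
BB => BBB   [B ::= B B]
BBB => BBBB   [B ::= B B]
BBBB => BBBBB   [B ::= B B]
BBBBB => [B]BBBB   [B ::= [ B ]]
[B]BBBB => [[]]BBBB   [B ::= [ ]]
[[]]BBBB => [[]][]BBB   [B ::= [ ]]
[[]][]BBB => [[]][][]BB   [B ::= [ ]]
[[]][][]BB => [[]][][][]B   [B ::= [ ]]
[[]][][][]B => [[]][][][][]   [B ::= [ ]]

B => BB => BBB => BBBB => BBBBB => [B]BBBB => [[]]BBBB => [[]][]BBB => [[]][][]BB => [[]][][][]B => [[]][][][][]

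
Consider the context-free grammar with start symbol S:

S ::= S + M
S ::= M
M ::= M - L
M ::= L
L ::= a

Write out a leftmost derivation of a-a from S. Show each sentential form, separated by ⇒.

S ⇒ M ⇒ M-L ⇒ L-L ⇒ a-L ⇒ a-a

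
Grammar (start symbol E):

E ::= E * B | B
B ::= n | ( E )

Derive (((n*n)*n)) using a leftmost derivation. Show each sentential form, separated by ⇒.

E⇒B⇒(E)⇒(B)⇒((E))⇒((E*B))⇒((B*B))⇒(((E)*B))⇒(((E*B)*B))⇒(((B*B)*B))⇒(((n*B)*B))⇒(((n*n)*B))⇒(((n*n)*n))

E ⇒ B   [E ::= B]
B ⇒ (E)   [B ::= ( E )]
(E) ⇒ (B)   [E ::= B]
(B) ⇒ ((E))   [B ::= ( E )]
((E)) ⇒ ((E*B))   [E ::= E * B]
((E*B)) ⇒ ((B*B))   [E ::= B]
((B*B)) ⇒ (((E)*B))   [B ::= ( E )]
(((E)*B)) ⇒ (((E*B)*B))   [E ::= E * B]
(((E*B)*B)) ⇒ (((B*B)*B))   [E ::= B]
(((B*B)*B)) ⇒ (((n*B)*B))   [B ::= n]
(((n*B)*B)) ⇒ (((n*n)*B))   [B ::= n]
(((n*n)*B)) ⇒ (((n*n)*n))   [B ::= n]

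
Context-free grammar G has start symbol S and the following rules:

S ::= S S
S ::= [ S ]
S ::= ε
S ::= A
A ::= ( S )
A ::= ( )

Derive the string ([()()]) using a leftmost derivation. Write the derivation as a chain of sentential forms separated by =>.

S=>A=>(S)=>([S])=>([SS])=>([SSS])=>([ASS])=>([(S)SS])=>([()SS])=>([()AS])=>([()(S)S])=>([()()S])=>([()()])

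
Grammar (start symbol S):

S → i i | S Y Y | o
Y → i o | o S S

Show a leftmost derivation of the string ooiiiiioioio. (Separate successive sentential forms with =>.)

S => SYY => SYYYY => oYYYY => ooSSYYY => ooiiSYYY => ooiiiiYYY => ooiiiiioYY => ooiiiiioioY => ooiiiiioioio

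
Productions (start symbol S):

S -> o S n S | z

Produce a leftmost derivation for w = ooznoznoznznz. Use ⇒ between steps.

S⇒oSnS⇒ooSnSnS⇒ooznSnS⇒ooznoSnSnS⇒ooznoznSnS⇒ooznoznoSnSnS⇒ooznoznoznSnS⇒ooznoznoznznS⇒ooznoznoznznz

S ⇒ oSnS   [S -> o S n S]
oSnS ⇒ ooSnSnS   [S -> o S n S]
ooSnSnS ⇒ ooznSnS   [S -> z]
ooznSnS ⇒ ooznoSnSnS   [S -> o S n S]
ooznoSnSnS ⇒ ooznoznSnS   [S -> z]
ooznoznSnS ⇒ ooznoznoSnSnS   [S -> o S n S]
ooznoznoSnSnS ⇒ ooznoznoznSnS   [S -> z]
ooznoznoznSnS ⇒ ooznoznoznznS   [S -> z]
ooznoznoznznS ⇒ ooznoznoznznz   [S -> z]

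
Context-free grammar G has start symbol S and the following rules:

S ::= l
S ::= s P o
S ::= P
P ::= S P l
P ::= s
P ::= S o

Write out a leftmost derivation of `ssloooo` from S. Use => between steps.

S => sPo   [S ::= s P o]
sPo => sSoo   [P ::= S o]
sSoo => ssPooo   [S ::= s P o]
ssPooo => ssSoooo   [P ::= S o]
ssSoooo => ssloooo   [S ::= l]

S => sPo => sSoo => ssPooo => ssSoooo => ssloooo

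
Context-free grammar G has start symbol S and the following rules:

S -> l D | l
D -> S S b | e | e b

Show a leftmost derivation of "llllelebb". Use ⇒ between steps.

S⇒lD⇒lSSb⇒llSb⇒lllDb⇒lllSSbb⇒llllDSbb⇒lllleSbb⇒llllelDbb⇒llllelebb

S ⇒ lD   [S -> l D]
lD ⇒ lSSb   [D -> S S b]
lSSb ⇒ llSb   [S -> l]
llSb ⇒ lllDb   [S -> l D]
lllDb ⇒ lllSSbb   [D -> S S b]
lllSSbb ⇒ llllDSbb   [S -> l D]
llllDSbb ⇒ lllleSbb   [D -> e]
lllleSbb ⇒ llllelDbb   [S -> l D]
llllelDbb ⇒ llllelebb   [D -> e]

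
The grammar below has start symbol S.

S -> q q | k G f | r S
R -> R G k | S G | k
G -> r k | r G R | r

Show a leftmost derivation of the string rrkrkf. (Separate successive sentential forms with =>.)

S => rS => rrS => rrkGf => rrkrkf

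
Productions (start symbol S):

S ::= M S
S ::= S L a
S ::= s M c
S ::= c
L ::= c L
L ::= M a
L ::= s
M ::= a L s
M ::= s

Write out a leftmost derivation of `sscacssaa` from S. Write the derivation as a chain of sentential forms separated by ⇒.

S ⇒ SLa   [S ::= S L a]
SLa ⇒ sMcLa   [S ::= s M c]
sMcLa ⇒ sscLa   [M ::= s]
sscLa ⇒ sscMaa   [L ::= M a]
sscMaa ⇒ sscaLsaa   [M ::= a L s]
sscaLsaa ⇒ sscacLsaa   [L ::= c L]
sscacLsaa ⇒ sscacssaa   [L ::= s]

S ⇒ SLa ⇒ sMcLa ⇒ sscLa ⇒ sscMaa ⇒ sscaLsaa ⇒ sscacLsaa ⇒ sscacssaa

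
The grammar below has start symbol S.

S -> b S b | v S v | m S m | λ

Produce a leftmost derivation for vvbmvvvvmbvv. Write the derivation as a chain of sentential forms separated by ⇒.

S ⇒ vSv ⇒ vvSvv ⇒ vvbSbvv ⇒ vvbmSmbvv ⇒ vvbmvSvmbvv ⇒ vvbmvvSvvmbvv ⇒ vvbmvvvvmbvv

S ⇒ vSv   [S -> v S v]
vSv ⇒ vvSvv   [S -> v S v]
vvSvv ⇒ vvbSbvv   [S -> b S b]
vvbSbvv ⇒ vvbmSmbvv   [S -> m S m]
vvbmSmbvv ⇒ vvbmvSvmbvv   [S -> v S v]
vvbmvSvmbvv ⇒ vvbmvvSvvmbvv   [S -> v S v]
vvbmvvSvvmbvv ⇒ vvbmvvvvmbvv   [S -> λ]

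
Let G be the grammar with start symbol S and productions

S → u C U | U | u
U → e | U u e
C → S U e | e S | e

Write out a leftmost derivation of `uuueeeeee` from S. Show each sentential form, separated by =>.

S=>uCU=>uSUeU=>uuCUUeU=>uuSUeUUeU=>uuuUeUUeU=>uuueeUUeU=>uuueeeUeU=>uuueeeeeU=>uuueeeeee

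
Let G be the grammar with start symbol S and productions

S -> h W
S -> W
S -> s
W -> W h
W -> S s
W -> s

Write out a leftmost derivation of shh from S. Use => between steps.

S => W => Wh => Whh => shh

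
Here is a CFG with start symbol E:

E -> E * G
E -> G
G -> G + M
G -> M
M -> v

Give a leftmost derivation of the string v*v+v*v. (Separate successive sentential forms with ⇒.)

E ⇒ E*G ⇒ E*G*G ⇒ G*G*G ⇒ M*G*G ⇒ v*G*G ⇒ v*G+M*G ⇒ v*M+M*G ⇒ v*v+M*G ⇒ v*v+v*G ⇒ v*v+v*M ⇒ v*v+v*v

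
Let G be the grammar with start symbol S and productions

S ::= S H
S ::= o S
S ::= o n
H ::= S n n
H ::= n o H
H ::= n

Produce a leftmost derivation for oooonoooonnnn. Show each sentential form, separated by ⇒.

S ⇒ oS   [S ::= o S]
oS ⇒ ooS   [S ::= o S]
ooS ⇒ ooSH   [S ::= S H]
ooSH ⇒ oooSH   [S ::= o S]
oooSH ⇒ oooonH   [S ::= o n]
oooonH ⇒ oooonSnn   [H ::= S n n]
oooonSnn ⇒ oooonoSnn   [S ::= o S]
oooonoSnn ⇒ oooonooSnn   [S ::= o S]
oooonooSnn ⇒ oooonooSHnn   [S ::= S H]
oooonooSHnn ⇒ oooonoooSHnn   [S ::= o S]
oooonoooSHnn ⇒ oooonoooonHnn   [S ::= o n]
oooonoooonHnn ⇒ oooonoooonnnn   [H ::= n]

S⇒oS⇒ooS⇒ooSH⇒oooSH⇒oooonH⇒oooonSnn⇒oooonoSnn⇒oooonooSnn⇒oooonooSHnn⇒oooonoooSHnn⇒oooonoooonHnn⇒oooonoooonnnn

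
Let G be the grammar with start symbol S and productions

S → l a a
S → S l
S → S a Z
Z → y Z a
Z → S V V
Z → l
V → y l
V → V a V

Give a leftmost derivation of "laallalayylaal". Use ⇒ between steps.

S ⇒ Sl   [S → S l]
Sl ⇒ SaZl   [S → S a Z]
SaZl ⇒ SaZaZl   [S → S a Z]
SaZaZl ⇒ SlaZaZl   [S → S l]
SlaZaZl ⇒ SllaZaZl   [S → S l]
SllaZaZl ⇒ laallaZaZl   [S → l a a]
laallaZaZl ⇒ laallalaZl   [Z → l]
laallalaZl ⇒ laallalayZal   [Z → y Z a]
laallalayZal ⇒ laallalayyZaal   [Z → y Z a]
laallalayyZaal ⇒ laallalayylaal   [Z → l]

S ⇒ Sl ⇒ SaZl ⇒ SaZaZl ⇒ SlaZaZl ⇒ SllaZaZl ⇒ laallaZaZl ⇒ laallalaZl ⇒ laallalayZal ⇒ laallalayyZaal ⇒ laallalayylaal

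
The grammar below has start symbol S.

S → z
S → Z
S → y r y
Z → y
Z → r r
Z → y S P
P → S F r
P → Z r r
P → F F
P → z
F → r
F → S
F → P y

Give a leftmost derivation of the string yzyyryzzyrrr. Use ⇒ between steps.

S ⇒ Z   [S → Z]
Z ⇒ ySP   [Z → y S P]
ySP ⇒ yzP   [S → z]
yzP ⇒ yzZrr   [P → Z r r]
yzZrr ⇒ yzySPrr   [Z → y S P]
yzySPrr ⇒ yzyyryPrr   [S → y r y]
yzyyryPrr ⇒ yzyyrySFrrr   [P → S F r]
yzyyrySFrrr ⇒ yzyyryzFrrr   [S → z]
yzyyryzFrrr ⇒ yzyyryzPyrrr   [F → P y]
yzyyryzPyrrr ⇒ yzyyryzzyrrr   [P → z]

S ⇒ Z ⇒ ySP ⇒ yzP ⇒ yzZrr ⇒ yzySPrr ⇒ yzyyryPrr ⇒ yzyyrySFrrr ⇒ yzyyryzFrrr ⇒ yzyyryzPyrrr ⇒ yzyyryzzyrrr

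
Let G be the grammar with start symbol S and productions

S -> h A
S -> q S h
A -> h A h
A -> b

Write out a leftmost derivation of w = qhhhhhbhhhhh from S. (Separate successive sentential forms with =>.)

S => qSh => qhAh => qhhAhh => qhhhAhhh => qhhhhAhhhh => qhhhhhAhhhhh => qhhhhhbhhhhh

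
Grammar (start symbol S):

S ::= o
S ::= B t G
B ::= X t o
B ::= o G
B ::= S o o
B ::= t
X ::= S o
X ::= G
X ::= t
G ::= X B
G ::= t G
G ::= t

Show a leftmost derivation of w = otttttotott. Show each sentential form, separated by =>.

S=>BtG=>XtotG=>SototG=>BtGototG=>oGtGototG=>oXBtGototG=>oGBtGototG=>otGBtGototG=>ottBtGototG=>ottttGototG=>otttttototG=>otttttotott

S => BtG   [S ::= B t G]
BtG => XtotG   [B ::= X t o]
XtotG => SototG   [X ::= S o]
SototG => BtGototG   [S ::= B t G]
BtGototG => oGtGototG   [B ::= o G]
oGtGototG => oXBtGototG   [G ::= X B]
oXBtGototG => oGBtGototG   [X ::= G]
oGBtGototG => otGBtGototG   [G ::= t G]
otGBtGototG => ottBtGototG   [G ::= t]
ottBtGototG => ottttGototG   [B ::= t]
ottttGototG => otttttototG   [G ::= t]
otttttototG => otttttotott   [G ::= t]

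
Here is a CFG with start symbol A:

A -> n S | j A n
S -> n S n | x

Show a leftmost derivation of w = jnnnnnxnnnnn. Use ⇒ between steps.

A ⇒ jAn   [A -> j A n]
jAn ⇒ jnSn   [A -> n S]
jnSn ⇒ jnnSnn   [S -> n S n]
jnnSnn ⇒ jnnnSnnn   [S -> n S n]
jnnnSnnn ⇒ jnnnnSnnnn   [S -> n S n]
jnnnnSnnnn ⇒ jnnnnnSnnnnn   [S -> n S n]
jnnnnnSnnnnn ⇒ jnnnnnxnnnnn   [S -> x]

A ⇒ jAn ⇒ jnSn ⇒ jnnSnn ⇒ jnnnSnnn ⇒ jnnnnSnnnn ⇒ jnnnnnSnnnnn ⇒ jnnnnnxnnnnn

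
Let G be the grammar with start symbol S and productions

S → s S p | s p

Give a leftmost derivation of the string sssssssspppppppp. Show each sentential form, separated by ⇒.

S⇒sSp⇒ssSpp⇒sssSppp⇒ssssSpppp⇒sssssSppppp⇒ssssssSpppppp⇒sssssssSppppppp⇒sssssssspppppppp

S ⇒ sSp   [S → s S p]
sSp ⇒ ssSpp   [S → s S p]
ssSpp ⇒ sssSppp   [S → s S p]
sssSppp ⇒ ssssSpppp   [S → s S p]
ssssSpppp ⇒ sssssSppppp   [S → s S p]
sssssSppppp ⇒ ssssssSpppppp   [S → s S p]
ssssssSpppppp ⇒ sssssssSppppppp   [S → s S p]
sssssssSppppppp ⇒ sssssssspppppppp   [S → s p]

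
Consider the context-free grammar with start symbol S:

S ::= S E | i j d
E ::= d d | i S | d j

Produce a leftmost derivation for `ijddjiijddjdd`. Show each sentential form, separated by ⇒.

S ⇒ SE   [S ::= S E]
SE ⇒ SEE   [S ::= S E]
SEE ⇒ SEEE   [S ::= S E]
SEEE ⇒ ijdEEE   [S ::= i j d]
ijdEEE ⇒ ijddjEE   [E ::= d j]
ijddjEE ⇒ ijddjiSE   [E ::= i S]
ijddjiSE ⇒ ijddjiSEE   [S ::= S E]
ijddjiSEE ⇒ ijddjiijdEE   [S ::= i j d]
ijddjiijdEE ⇒ ijddjiijddjE   [E ::= d j]
ijddjiijddjE ⇒ ijddjiijddjdd   [E ::= d d]

S ⇒ SE ⇒ SEE ⇒ SEEE ⇒ ijdEEE ⇒ ijddjEE ⇒ ijddjiSE ⇒ ijddjiSEE ⇒ ijddjiijdEE ⇒ ijddjiijddjE ⇒ ijddjiijddjdd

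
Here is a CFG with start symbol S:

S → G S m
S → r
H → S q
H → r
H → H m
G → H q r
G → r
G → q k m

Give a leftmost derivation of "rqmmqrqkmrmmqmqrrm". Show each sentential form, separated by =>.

S => GSm   [S → G S m]
GSm => HqrSm   [G → H q r]
HqrSm => HmqrSm   [H → H m]
HmqrSm => SqmqrSm   [H → S q]
SqmqrSm => GSmqmqrSm   [S → G S m]
GSmqmqrSm => HqrSmqmqrSm   [G → H q r]
HqrSmqmqrSm => HmqrSmqmqrSm   [H → H m]
HmqrSmqmqrSm => HmmqrSmqmqrSm   [H → H m]
HmmqrSmqmqrSm => SqmmqrSmqmqrSm   [H → S q]
SqmmqrSmqmqrSm => rqmmqrSmqmqrSm   [S → r]
rqmmqrSmqmqrSm => rqmmqrGSmmqmqrSm   [S → G S m]
rqmmqrGSmmqmqrSm => rqmmqrqkmSmmqmqrSm   [G → q k m]
rqmmqrqkmSmmqmqrSm => rqmmqrqkmrmmqmqrSm   [S → r]
rqmmqrqkmrmmqmqrSm => rqmmqrqkmrmmqmqrrm   [S → r]

S => GSm => HqrSm => HmqrSm => SqmqrSm => GSmqmqrSm => HqrSmqmqrSm => HmqrSmqmqrSm => HmmqrSmqmqrSm => SqmmqrSmqmqrSm => rqmmqrSmqmqrSm => rqmmqrGSmmqmqrSm => rqmmqrqkmSmmqmqrSm => rqmmqrqkmrmmqmqrSm => rqmmqrqkmrmmqmqrrm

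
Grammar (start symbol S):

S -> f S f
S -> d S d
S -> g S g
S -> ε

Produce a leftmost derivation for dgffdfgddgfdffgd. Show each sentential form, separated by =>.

S => dSd => dgSgd => dgfSfgd => dgffSffgd => dgffdSdffgd => dgffdfSfdffgd => dgffdfgSgfdffgd => dgffdfgdSdgfdffgd => dgffdfgddgfdffgd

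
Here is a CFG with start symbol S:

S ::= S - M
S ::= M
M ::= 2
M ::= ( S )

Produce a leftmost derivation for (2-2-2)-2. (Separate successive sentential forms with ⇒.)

S ⇒ S-M ⇒ M-M ⇒ (S)-M ⇒ (S-M)-M ⇒ (S-M-M)-M ⇒ (M-M-M)-M ⇒ (2-M-M)-M ⇒ (2-2-M)-M ⇒ (2-2-2)-M ⇒ (2-2-2)-2

S ⇒ S-M   [S ::= S - M]
S-M ⇒ M-M   [S ::= M]
M-M ⇒ (S)-M   [M ::= ( S )]
(S)-M ⇒ (S-M)-M   [S ::= S - M]
(S-M)-M ⇒ (S-M-M)-M   [S ::= S - M]
(S-M-M)-M ⇒ (M-M-M)-M   [S ::= M]
(M-M-M)-M ⇒ (2-M-M)-M   [M ::= 2]
(2-M-M)-M ⇒ (2-2-M)-M   [M ::= 2]
(2-2-M)-M ⇒ (2-2-2)-M   [M ::= 2]
(2-2-2)-M ⇒ (2-2-2)-2   [M ::= 2]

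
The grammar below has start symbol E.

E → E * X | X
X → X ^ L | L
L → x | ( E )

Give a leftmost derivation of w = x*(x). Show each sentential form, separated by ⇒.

E ⇒ E*X ⇒ X*X ⇒ L*X ⇒ x*X ⇒ x*L ⇒ x*(E) ⇒ x*(X) ⇒ x*(L) ⇒ x*(x)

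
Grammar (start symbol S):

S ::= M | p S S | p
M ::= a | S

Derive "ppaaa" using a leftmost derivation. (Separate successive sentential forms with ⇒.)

S ⇒ pSS   [S ::= p S S]
pSS ⇒ ppSSS   [S ::= p S S]
ppSSS ⇒ ppMSS   [S ::= M]
ppMSS ⇒ ppaSS   [M ::= a]
ppaSS ⇒ ppaMS   [S ::= M]
ppaMS ⇒ ppaaS   [M ::= a]
ppaaS ⇒ ppaaM   [S ::= M]
ppaaM ⇒ ppaaa   [M ::= a]

S ⇒ pSS ⇒ ppSSS ⇒ ppMSS ⇒ ppaSS ⇒ ppaMS ⇒ ppaaS ⇒ ppaaM ⇒ ppaaa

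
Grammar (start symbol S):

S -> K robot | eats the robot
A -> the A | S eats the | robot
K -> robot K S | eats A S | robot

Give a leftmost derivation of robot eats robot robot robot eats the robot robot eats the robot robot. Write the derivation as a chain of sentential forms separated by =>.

S => K robot   [S -> K robot]
K robot => robot K S robot   [K -> robot K S]
robot K S robot => robot eats A S S robot   [K -> eats A S]
robot eats A S S robot => robot eats robot S S robot   [A -> robot]
robot eats robot S S robot => robot eats robot K robot S robot   [S -> K robot]
robot eats robot K robot S robot => robot eats robot robot K S robot S robot   [K -> robot K S]
robot eats robot robot K S robot S robot => robot eats robot robot robot S robot S robot   [K -> robot]
robot eats robot robot robot S robot S robot => robot eats robot robot robot eats the robot robot S robot   [S -> eats the robot]
robot eats robot robot robot eats the robot robot S robot => robot eats robot robot robot eats the robot robot eats the robot robot   [S -> eats the robot]

S => K robot => robot K S robot => robot eats A S S robot => robot eats robot S S robot => robot eats robot K robot S robot => robot eats robot robot K S robot S robot => robot eats robot robot robot S robot S robot => robot eats robot robot robot eats the robot robot S robot => robot eats robot robot robot eats the robot robot eats the robot robot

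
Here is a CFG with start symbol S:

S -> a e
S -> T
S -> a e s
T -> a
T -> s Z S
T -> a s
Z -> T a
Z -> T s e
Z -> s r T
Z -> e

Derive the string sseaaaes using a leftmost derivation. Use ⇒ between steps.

S ⇒ T   [S -> T]
T ⇒ sZS   [T -> s Z S]
sZS ⇒ sTaS   [Z -> T a]
sTaS ⇒ ssZSaS   [T -> s Z S]
ssZSaS ⇒ sseSaS   [Z -> e]
sseSaS ⇒ sseTaS   [S -> T]
sseTaS ⇒ sseaaS   [T -> a]
sseaaS ⇒ sseaaaes   [S -> a e s]

S ⇒ T ⇒ sZS ⇒ sTaS ⇒ ssZSaS ⇒ sseSaS ⇒ sseTaS ⇒ sseaaS ⇒ sseaaaes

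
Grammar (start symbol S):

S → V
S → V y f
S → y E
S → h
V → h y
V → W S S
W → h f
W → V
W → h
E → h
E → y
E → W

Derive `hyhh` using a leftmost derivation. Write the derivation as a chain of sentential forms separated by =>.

S => V   [S → V]
V => WSS   [V → W S S]
WSS => VSS   [W → V]
VSS => hySS   [V → h y]
hySS => hyhS   [S → h]
hyhS => hyhh   [S → h]

S => V => WSS => VSS => hySS => hyhS => hyhh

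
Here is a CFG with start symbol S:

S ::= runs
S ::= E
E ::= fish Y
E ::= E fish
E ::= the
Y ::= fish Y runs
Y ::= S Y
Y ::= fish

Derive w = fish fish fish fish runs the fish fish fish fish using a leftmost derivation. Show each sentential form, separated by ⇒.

S ⇒ E ⇒ E fish ⇒ E fish fish ⇒ E fish fish fish ⇒ fish Y fish fish fish ⇒ fish S Y fish fish fish ⇒ fish E Y fish fish fish ⇒ fish fish Y Y fish fish fish ⇒ fish fish fish Y runs Y fish fish fish ⇒ fish fish fish fish runs Y fish fish fish ⇒ fish fish fish fish runs S Y fish fish fish ⇒ fish fish fish fish runs E Y fish fish fish ⇒ fish fish fish fish runs the Y fish fish fish ⇒ fish fish fish fish runs the fish fish fish fish

S ⇒ E   [S ::= E]
E ⇒ E fish   [E ::= E fish]
E fish ⇒ E fish fish   [E ::= E fish]
E fish fish ⇒ E fish fish fish   [E ::= E fish]
E fish fish fish ⇒ fish Y fish fish fish   [E ::= fish Y]
fish Y fish fish fish ⇒ fish S Y fish fish fish   [Y ::= S Y]
fish S Y fish fish fish ⇒ fish E Y fish fish fish   [S ::= E]
fish E Y fish fish fish ⇒ fish fish Y Y fish fish fish   [E ::= fish Y]
fish fish Y Y fish fish fish ⇒ fish fish fish Y runs Y fish fish fish   [Y ::= fish Y runs]
fish fish fish Y runs Y fish fish fish ⇒ fish fish fish fish runs Y fish fish fish   [Y ::= fish]
fish fish fish fish runs Y fish fish fish ⇒ fish fish fish fish runs S Y fish fish fish   [Y ::= S Y]
fish fish fish fish runs S Y fish fish fish ⇒ fish fish fish fish runs E Y fish fish fish   [S ::= E]
fish fish fish fish runs E Y fish fish fish ⇒ fish fish fish fish runs the Y fish fish fish   [E ::= the]
fish fish fish fish runs the Y fish fish fish ⇒ fish fish fish fish runs the fish fish fish fish   [Y ::= fish]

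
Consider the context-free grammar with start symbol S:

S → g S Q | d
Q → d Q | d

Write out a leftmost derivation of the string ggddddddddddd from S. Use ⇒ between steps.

S ⇒ gSQ ⇒ ggSQQ ⇒ ggdQQ ⇒ ggddQQ ⇒ ggdddQQ ⇒ ggddddQQ ⇒ ggdddddQQ ⇒ ggddddddQQ ⇒ ggdddddddQQ ⇒ ggddddddddQ ⇒ ggdddddddddQ ⇒ ggddddddddddQ ⇒ ggddddddddddd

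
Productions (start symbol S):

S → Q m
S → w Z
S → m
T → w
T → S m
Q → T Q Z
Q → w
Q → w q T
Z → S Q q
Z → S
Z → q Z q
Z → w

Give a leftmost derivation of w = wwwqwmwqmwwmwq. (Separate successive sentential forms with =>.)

S => wZ => wSQq => wQmQq => wTQZmQq => wSmQZmQq => wwZmQZmQq => wwSQqmQZmQq => wwQmQqmQZmQq => wwwqTmQqmQZmQq => wwwqwmQqmQZmQq => wwwqwmwqmQZmQq => wwwqwmwqmwZmQq => wwwqwmwqmwwmQq => wwwqwmwqmwwmwq

S => wZ   [S → w Z]
wZ => wSQq   [Z → S Q q]
wSQq => wQmQq   [S → Q m]
wQmQq => wTQZmQq   [Q → T Q Z]
wTQZmQq => wSmQZmQq   [T → S m]
wSmQZmQq => wwZmQZmQq   [S → w Z]
wwZmQZmQq => wwSQqmQZmQq   [Z → S Q q]
wwSQqmQZmQq => wwQmQqmQZmQq   [S → Q m]
wwQmQqmQZmQq => wwwqTmQqmQZmQq   [Q → w q T]
wwwqTmQqmQZmQq => wwwqwmQqmQZmQq   [T → w]
wwwqwmQqmQZmQq => wwwqwmwqmQZmQq   [Q → w]
wwwqwmwqmQZmQq => wwwqwmwqmwZmQq   [Q → w]
wwwqwmwqmwZmQq => wwwqwmwqmwwmQq   [Z → w]
wwwqwmwqmwwmQq => wwwqwmwqmwwmwq   [Q → w]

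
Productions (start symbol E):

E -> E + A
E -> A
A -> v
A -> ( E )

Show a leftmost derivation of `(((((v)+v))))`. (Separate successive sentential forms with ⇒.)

E ⇒ A ⇒ (E) ⇒ (A) ⇒ ((E)) ⇒ ((A)) ⇒ (((E))) ⇒ (((A))) ⇒ ((((E)))) ⇒ ((((E+A)))) ⇒ ((((A+A)))) ⇒ (((((E)+A)))) ⇒ (((((A)+A)))) ⇒ (((((v)+A)))) ⇒ (((((v)+v))))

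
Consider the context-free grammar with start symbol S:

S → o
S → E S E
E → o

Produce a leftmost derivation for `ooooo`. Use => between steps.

S => ESE   [S → E S E]
ESE => oSE   [E → o]
oSE => oESEE   [S → E S E]
oESEE => ooSEE   [E → o]
ooSEE => oooEE   [S → o]
oooEE => ooooE   [E → o]
ooooE => ooooo   [E → o]

S => ESE => oSE => oESEE => ooSEE => oooEE => ooooE => ooooo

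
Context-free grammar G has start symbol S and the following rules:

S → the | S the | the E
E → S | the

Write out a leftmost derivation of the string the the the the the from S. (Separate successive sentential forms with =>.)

S => S the   [S → S the]
S the => the E the   [S → the E]
the E the => the S the   [E → S]
the S the => the S the the   [S → S the]
the S the the => the the E the the   [S → the E]
the the E the the => the the S the the   [E → S]
the the S the the => the the the the the   [S → the]

S => S the => the E the => the S the => the S the the => the the E the the => the the S the the => the the the the the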